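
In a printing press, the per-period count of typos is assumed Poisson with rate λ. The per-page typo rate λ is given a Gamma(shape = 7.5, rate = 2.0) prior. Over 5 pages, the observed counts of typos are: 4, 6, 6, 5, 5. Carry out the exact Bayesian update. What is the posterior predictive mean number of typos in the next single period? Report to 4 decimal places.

4.7857

With a Gamma(shape α, rate β) prior, the Poisson likelihood is conjugate: the posterior is Gamma(α + ΣXᵢ, β + n).
Sum of counts S = 26 over n = 5 pages.
Posterior: Gamma(α+S, β+n) = Gamma(7.5+26, 2.0+5) = Gamma(33.5, 7.0).
The predictive distribution for one future period is NegBinom with mean α/β = 4.7857.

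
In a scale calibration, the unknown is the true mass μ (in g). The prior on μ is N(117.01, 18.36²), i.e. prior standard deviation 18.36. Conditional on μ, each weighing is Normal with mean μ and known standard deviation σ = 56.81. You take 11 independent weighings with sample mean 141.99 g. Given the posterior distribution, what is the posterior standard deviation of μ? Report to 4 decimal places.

For Normal data with known variance σ², a Normal(μ₀, σ₀²) prior on μ is conjugate. Posterior precision = 1/σ₀² + n/σ²; posterior mean is the precision-weighted average of μ₀ and x̄.
σ₀² = 18.36² = 337.0896, σ² = 56.81² = 3227.3761; σ² + n·σ₀² = 3227.3761 + 11·337.0896 = 6935.3617.
Posterior precision = 1/σ₀² + n/σ² = 1/337.0896 + 11/3227.3761 = (σ² + n·σ₀²)/(σ₀²σ²) = 6935.3617/(337.0896·3227.3761); posterior variance σₙ² = σ₀²σ²/(σ² + n·σ₀²) = 337.0896·3227.3761/6935.3617 = 156.864914.
Posterior SD = √σₙ² = √(337.0896·3227.3761/6935.3617) = 12.5246.

12.5246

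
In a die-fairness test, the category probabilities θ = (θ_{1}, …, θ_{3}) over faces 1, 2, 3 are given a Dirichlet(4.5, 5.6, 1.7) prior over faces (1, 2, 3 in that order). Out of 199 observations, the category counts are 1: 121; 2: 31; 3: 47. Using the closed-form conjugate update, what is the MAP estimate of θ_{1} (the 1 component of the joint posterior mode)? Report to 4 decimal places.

0.5991

The Dirichlet prior is conjugate to the Multinomial likelihood: each posterior αⱼ = prior αⱼ + observed count nⱼ.
Posterior concentration: (125.5, 36.6, 48.7), total = 210.8.
Joint mode component: (α_{1}−1)/(Σα−K) = 124.5/207.8 = 0.5991.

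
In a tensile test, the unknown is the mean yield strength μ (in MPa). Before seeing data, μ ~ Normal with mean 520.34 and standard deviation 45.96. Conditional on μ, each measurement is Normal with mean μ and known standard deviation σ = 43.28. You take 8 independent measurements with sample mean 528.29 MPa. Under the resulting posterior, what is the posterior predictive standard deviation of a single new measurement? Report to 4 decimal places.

45.6502

For Normal data with known variance σ², a Normal(μ₀, σ₀²) prior on μ is conjugate. Posterior precision = 1/σ₀² + n/σ²; posterior mean is the precision-weighted average of μ₀ and x̄.
σ₀² = 45.96² = 2112.3216, σ² = 43.28² = 1873.1584; σ² + n·σ₀² = 1873.1584 + 8·2112.3216 = 18771.7312.
Posterior precision = 1/σ₀² + n/σ² = 1/2112.3216 + 8/1873.1584 = (σ² + n·σ₀²)/(σ₀²σ²) = 18771.7312/(2112.3216·1873.1584); posterior variance σₙ² = σ₀²σ²/(σ² + n·σ₀²) = 2112.3216·1873.1584/18771.7312 = 210.780397.
Predictive variance for one new observation = σₙ² + σ² = 2112.3216·1873.1584/18771.7312 + 1873.1584 = σ²·(σ₀² + 18771.7312)/18771.7312 = 1873.1584·20884.0528/18771.7312 = 2083.938797; SD = √(1873.1584·20884.0528/18771.7312) = 45.6502.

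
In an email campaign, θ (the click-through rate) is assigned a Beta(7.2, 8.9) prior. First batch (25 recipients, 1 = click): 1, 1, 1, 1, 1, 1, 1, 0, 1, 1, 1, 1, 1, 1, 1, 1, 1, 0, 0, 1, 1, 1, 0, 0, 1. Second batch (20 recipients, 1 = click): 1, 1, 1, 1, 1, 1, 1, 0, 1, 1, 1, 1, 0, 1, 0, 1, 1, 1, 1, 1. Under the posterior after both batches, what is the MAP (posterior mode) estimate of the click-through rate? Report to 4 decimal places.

0.7310

The Beta prior is conjugate to a Binomial/Bernoulli likelihood; the update adds successes to α and failures to β.
After batch 1: Beta(7.2+20, 8.9+5) = Beta(27.2, 13.9).
After batch 2: Beta(27.2+17, 13.9+3) = Beta(44.2, 16.9).
Mode of Beta(a,b) for a,b>1 is (a−1)/(a+b−2) = 43.2/59.1 = 0.7310.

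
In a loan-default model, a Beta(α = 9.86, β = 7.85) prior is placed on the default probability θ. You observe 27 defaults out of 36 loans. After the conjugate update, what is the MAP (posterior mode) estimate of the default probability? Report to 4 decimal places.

0.6935

The Beta prior is conjugate to a Binomial/Bernoulli likelihood; the update adds successes to α and failures to β.
Posterior: Beta(α+k, β+n−k) = Beta(9.86+27, 7.85+9) = Beta(36.86, 16.85).
Mode of Beta(a,b) for a,b>1 is (a−1)/(a+b−2) = 35.86/51.71 = 0.6935.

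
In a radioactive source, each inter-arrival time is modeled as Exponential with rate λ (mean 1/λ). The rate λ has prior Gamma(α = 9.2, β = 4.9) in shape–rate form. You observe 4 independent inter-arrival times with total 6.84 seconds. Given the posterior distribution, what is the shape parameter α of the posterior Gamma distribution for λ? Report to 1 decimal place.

With a Gamma(shape α, rate β) prior on the exponential rate λ, the posterior after n observations with total T = Σxᵢ is Gamma(α+n, β+T).
Posterior: Gamma(9.2+4, 4.9+6.84) = Gamma(13.2, 11.74).
Posterior α = 13.2.

13.2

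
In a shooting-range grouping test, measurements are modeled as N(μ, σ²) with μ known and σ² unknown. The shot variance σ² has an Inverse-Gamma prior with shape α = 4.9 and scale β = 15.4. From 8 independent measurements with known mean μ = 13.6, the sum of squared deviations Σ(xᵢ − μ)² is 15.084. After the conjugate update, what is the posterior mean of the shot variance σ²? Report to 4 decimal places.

With known mean μ and an Inverse-Gamma(α, β) prior on σ², the Normal likelihood is conjugate: posterior is Inv-Gamma(α + n/2, β + Σ(xᵢ−μ)²/2).
Posterior: Inv-Gamma(4.9 + 8/2, 15.4 + 15.084/2) = Inv-Gamma(8.90, 22.9420).
E[σ²|data] = β/(α−1) = 22.9420/7.90 = 2.9041.

2.9041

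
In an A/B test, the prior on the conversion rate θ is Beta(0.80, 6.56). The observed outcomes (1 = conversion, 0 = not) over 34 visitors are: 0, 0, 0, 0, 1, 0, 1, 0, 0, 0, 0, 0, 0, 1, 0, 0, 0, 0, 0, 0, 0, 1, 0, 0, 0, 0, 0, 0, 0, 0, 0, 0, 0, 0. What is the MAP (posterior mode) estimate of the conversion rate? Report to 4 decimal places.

0.0965

The Beta prior is conjugate to a Binomial/Bernoulli likelihood; the update adds successes to α and failures to β.
Posterior: Beta(α+k, β+n−k) = Beta(0.80+4, 6.56+30) = Beta(4.80, 36.56).
Mode of Beta(a,b) for a,b>1 is (a−1)/(a+b−2) = 3.80/39.36 = 0.0965.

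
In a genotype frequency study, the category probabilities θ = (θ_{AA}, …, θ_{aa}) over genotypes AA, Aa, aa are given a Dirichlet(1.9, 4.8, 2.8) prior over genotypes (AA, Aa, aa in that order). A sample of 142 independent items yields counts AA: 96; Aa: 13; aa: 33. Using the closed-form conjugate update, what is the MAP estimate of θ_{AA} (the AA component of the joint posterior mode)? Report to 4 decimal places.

The Dirichlet prior is conjugate to the Multinomial likelihood: each posterior αⱼ = prior αⱼ + observed count nⱼ.
Posterior concentration: (97.9, 17.8, 35.8), total = 151.5.
Joint mode component: (α_{AA}−1)/(Σα−K) = 96.9/148.5 = 0.6525.

0.6525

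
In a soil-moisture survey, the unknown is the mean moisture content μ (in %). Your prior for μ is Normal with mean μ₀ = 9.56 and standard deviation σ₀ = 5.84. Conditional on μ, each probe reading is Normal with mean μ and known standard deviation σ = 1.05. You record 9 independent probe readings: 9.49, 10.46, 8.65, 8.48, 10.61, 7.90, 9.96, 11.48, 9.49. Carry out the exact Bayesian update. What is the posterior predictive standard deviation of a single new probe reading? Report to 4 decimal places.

For Normal data with known variance σ², a Normal(μ₀, σ₀²) prior on μ is conjugate. Posterior precision = 1/σ₀² + n/σ²; posterior mean is the precision-weighted average of μ₀ and x̄.
σ₀² = 5.84² = 34.1056, σ² = 1.05² = 1.1025; σ² + n·σ₀² = 1.1025 + 9·34.1056 = 308.0529.
Posterior precision = 1/σ₀² + n/σ² = 1/34.1056 + 9/1.1025 = (σ² + n·σ₀²)/(σ₀²σ²) = 308.0529/(34.1056·1.1025); posterior variance σₙ² = σ₀²σ²/(σ² + n·σ₀²) = 34.1056·1.1025/308.0529 = 0.122062.
Predictive variance for one new observation = σₙ² + σ² = 34.1056·1.1025/308.0529 + 1.1025 = σ²·(σ₀² + 308.0529)/308.0529 = 1.1025·342.1585/308.0529 = 1.224562; SD = √(1.1025·342.1585/308.0529) = 1.1066.

1.1066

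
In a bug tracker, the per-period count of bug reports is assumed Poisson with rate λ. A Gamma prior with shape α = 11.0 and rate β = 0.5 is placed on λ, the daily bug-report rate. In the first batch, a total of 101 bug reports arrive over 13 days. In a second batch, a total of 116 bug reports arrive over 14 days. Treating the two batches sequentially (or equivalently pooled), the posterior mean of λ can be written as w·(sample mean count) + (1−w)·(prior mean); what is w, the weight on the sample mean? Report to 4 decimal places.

With a Gamma(shape α, rate β) prior, the Poisson likelihood is conjugate: the posterior is Gamma(α + ΣXᵢ, β + n).
Total number of days: n = 13 + 14 = 27.
Posterior mean = (α₀+S)/(β₀+n) = [n/(β₀+n)]·(S/n) + [β₀/(β₀+n)]·(α₀/β₀), so only n and β₀ enter the weight.
Weight on data w = n/(β₀+n) = 27/(0.5+27) = 27/27.5 = 0.9818.

0.9818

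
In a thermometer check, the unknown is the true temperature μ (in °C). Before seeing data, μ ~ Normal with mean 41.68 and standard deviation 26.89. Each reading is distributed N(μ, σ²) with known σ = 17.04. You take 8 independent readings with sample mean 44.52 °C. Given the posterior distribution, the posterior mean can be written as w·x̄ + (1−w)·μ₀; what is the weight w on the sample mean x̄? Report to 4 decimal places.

For Normal data with known variance σ², a Normal(μ₀, σ₀²) prior on μ is conjugate. Posterior precision = 1/σ₀² + n/σ²; posterior mean is the precision-weighted average of μ₀ and x̄.
σ₀² = 26.89² = 723.0721, σ² = 17.04² = 290.3616. Prior precision 1/σ₀² = 1/723.0721; data precision n/σ² = 8/290.3616.
w = (n/σ²)/(1/σ₀² + n/σ²) = n·σ₀²/(σ² + n·σ₀²) = 8·723.0721/(290.3616 + 8·723.0721) = 5784.5768/6074.9384 = 0.9522.

0.9522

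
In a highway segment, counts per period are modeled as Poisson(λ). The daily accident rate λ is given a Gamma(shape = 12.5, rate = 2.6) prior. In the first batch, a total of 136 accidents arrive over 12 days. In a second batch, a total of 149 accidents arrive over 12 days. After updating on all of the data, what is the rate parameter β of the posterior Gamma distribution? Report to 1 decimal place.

26.6

With a Gamma(shape α, rate β) prior, the Poisson likelihood is conjugate: the posterior is Gamma(α + ΣXᵢ, β + n).
After batch 1: Gamma(α+S, β+n) = Gamma(12.5+136, 2.6+12) = Gamma(148.5, 14.6).
After batch 2: Gamma(α+S, β+n) = Gamma(148.5+149, 14.6+12) = Gamma(297.5, 26.6).
Posterior β = 26.6.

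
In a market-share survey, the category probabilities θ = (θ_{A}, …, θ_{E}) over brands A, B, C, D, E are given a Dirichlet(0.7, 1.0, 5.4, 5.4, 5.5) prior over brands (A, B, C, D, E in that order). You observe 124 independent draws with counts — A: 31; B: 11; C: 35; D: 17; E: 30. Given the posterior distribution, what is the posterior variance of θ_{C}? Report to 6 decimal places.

0.001424

The Dirichlet prior is conjugate to the Multinomial likelihood: each posterior αⱼ = prior αⱼ + observed count nⱼ.
Posterior concentration: (31.7, 12.0, 40.4, 22.4, 35.5), total = 142.0.
Var[θ_j] = α_j(Σα−α_j)/((Σα)²(Σα+1)) = 40.4·101.6/(142.0²·143.0) = 0.001424.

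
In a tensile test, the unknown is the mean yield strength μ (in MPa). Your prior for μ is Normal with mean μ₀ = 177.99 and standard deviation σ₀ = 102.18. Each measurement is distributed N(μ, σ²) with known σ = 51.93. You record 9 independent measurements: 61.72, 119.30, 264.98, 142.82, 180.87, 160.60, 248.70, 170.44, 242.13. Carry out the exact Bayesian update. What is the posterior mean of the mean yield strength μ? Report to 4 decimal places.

176.8721

For Normal data with known variance σ², a Normal(μ₀, σ₀²) prior on μ is conjugate. Posterior precision = 1/σ₀² + n/σ²; posterior mean is the precision-weighted average of μ₀ and x̄.
Σxᵢ = 61.72 + 119.30 + 264.98 + 142.82 + 180.87 + 160.60 + 248.70 + 170.44 + 242.13 = 1591.56, so n·x̄ = 1591.56.
σ₀² = 102.18² = 10440.7524, σ² = 51.93² = 2696.7249; σ² + n·σ₀² = 2696.7249 + 9·10440.7524 = 96663.4965.
Posterior mean = (μ₀/σ₀² + n·x̄/σ²)/(1/σ₀² + n/σ²) = (σ²·μ₀ + σ₀²·n·x̄)/(σ² + n·σ₀²) = (2696.7249·177.99 + 10440.7524·1591.56)/96663.4965 = 17097073.954695/96663.4965 = 176.8721.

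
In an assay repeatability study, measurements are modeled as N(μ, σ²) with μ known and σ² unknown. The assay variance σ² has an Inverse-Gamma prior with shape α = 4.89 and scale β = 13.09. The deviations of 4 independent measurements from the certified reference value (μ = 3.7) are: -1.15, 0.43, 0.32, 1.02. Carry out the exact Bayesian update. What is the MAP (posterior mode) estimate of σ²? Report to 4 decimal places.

1.8270

With known mean μ and an Inverse-Gamma(α, β) prior on σ², the Normal likelihood is conjugate: posterior is Inv-Gamma(α + n/2, β + Σ(xᵢ−μ)²/2).
Σ(xᵢ−μ)² = (-1.15)² + (0.43)² + (0.32)² + (1.02)² = 2.6502.
Posterior: Inv-Gamma(4.89 + 4/2, 13.09 + 2.6502/2) = Inv-Gamma(6.89, 14.41510).
Mode = β/(α+1) = 14.41510/7.89 = 1.8270.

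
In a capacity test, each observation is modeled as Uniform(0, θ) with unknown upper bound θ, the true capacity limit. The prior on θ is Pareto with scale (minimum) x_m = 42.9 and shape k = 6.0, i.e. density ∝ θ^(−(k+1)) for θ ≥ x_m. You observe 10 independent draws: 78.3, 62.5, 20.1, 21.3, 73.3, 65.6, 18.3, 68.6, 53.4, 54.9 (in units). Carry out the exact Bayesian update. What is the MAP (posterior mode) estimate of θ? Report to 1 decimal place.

A Pareto(scale x_m, shape k) prior on the upper bound θ of Uniform(0, θ) is conjugate: posterior is Pareto(max(x_m, max xᵢ), k + n).
Sample maximum = 78.3; prior scale x_m = 42.9 → posterior scale = max = 78.3.
Posterior shape = 6.0 + 10 = 16.0.
The Pareto density is decreasing on [x_m, ∞), so the mode is x_m = 78.3.

78.3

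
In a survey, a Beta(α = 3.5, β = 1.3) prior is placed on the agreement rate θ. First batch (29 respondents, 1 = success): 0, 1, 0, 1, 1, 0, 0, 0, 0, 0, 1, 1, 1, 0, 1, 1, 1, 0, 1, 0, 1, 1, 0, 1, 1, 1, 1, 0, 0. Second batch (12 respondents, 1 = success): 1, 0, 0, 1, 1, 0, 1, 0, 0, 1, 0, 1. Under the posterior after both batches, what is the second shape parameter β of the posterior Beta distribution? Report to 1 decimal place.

20.3

The Beta prior is conjugate to a Binomial/Bernoulli likelihood; the update adds successes to α and failures to β.
After batch 1: Beta(3.5+16, 1.3+13) = Beta(19.5, 14.3).
After batch 2: Beta(19.5+6, 14.3+6) = Beta(25.5, 20.3).
Posterior β = 20.3.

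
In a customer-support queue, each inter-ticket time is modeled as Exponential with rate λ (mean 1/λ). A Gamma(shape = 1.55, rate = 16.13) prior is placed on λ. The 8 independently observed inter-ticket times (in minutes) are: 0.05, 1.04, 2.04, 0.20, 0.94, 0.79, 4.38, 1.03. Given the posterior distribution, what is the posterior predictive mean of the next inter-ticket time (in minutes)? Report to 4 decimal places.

3.1111

With a Gamma(shape α, rate β) prior on the exponential rate λ, the posterior after n observations with total T = Σxᵢ is Gamma(α+n, β+T).
Sum of observations T = 10.47 minutes; n = 8.
Posterior: Gamma(1.55+8, 16.13+10.47) = Gamma(9.55, 26.60).
The predictive distribution for the next observation is Lomax; its mean is β/(α−1) = 26.60/8.55 = 3.1111.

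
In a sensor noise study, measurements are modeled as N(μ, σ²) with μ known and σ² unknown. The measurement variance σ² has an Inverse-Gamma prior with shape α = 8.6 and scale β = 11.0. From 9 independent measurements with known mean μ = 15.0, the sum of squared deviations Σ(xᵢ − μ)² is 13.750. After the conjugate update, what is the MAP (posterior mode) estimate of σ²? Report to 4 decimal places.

With known mean μ and an Inverse-Gamma(α, β) prior on σ², the Normal likelihood is conjugate: posterior is Inv-Gamma(α + n/2, β + Σ(xᵢ−μ)²/2).
Posterior: Inv-Gamma(8.6 + 9/2, 11.0 + 13.750/2) = Inv-Gamma(13.10, 17.8750).
Mode = β/(α+1) = 17.8750/14.10 = 1.2677.

1.2677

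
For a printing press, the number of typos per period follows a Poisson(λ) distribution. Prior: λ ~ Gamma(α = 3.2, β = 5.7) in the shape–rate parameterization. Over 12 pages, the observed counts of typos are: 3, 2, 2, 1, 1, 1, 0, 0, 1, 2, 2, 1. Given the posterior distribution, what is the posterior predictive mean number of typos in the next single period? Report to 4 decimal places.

1.0847

With a Gamma(shape α, rate β) prior, the Poisson likelihood is conjugate: the posterior is Gamma(α + ΣXᵢ, β + n).
Sum of counts S = 16 over n = 12 pages.
Posterior: Gamma(α+S, β+n) = Gamma(3.2+16, 5.7+12) = Gamma(19.2, 17.7).
The predictive distribution for one future period is NegBinom with mean α/β = 1.0847.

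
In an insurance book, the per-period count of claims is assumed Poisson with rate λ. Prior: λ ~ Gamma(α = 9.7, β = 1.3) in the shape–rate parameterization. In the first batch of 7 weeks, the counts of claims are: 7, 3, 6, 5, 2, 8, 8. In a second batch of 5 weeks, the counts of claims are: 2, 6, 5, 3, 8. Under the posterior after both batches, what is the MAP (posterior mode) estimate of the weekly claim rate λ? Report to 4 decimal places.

5.3910

With a Gamma(shape α, rate β) prior, the Poisson likelihood is conjugate: the posterior is Gamma(α + ΣXᵢ, β + n).
Batch 1: sum of counts S = 39 over n = 7 weeks.
After batch 1: Gamma(α+S, β+n) = Gamma(9.7+39, 1.3+7) = Gamma(48.7, 8.3).
Batch 2: sum of counts S = 24 over n = 5 weeks.
After batch 2: Gamma(α+S, β+n) = Gamma(48.7+24, 8.3+5) = Gamma(72.7, 13.3).
Mode of Gamma(α,β) for α≥1 is (α−1)/β = 71.7/13.3 = 5.3910.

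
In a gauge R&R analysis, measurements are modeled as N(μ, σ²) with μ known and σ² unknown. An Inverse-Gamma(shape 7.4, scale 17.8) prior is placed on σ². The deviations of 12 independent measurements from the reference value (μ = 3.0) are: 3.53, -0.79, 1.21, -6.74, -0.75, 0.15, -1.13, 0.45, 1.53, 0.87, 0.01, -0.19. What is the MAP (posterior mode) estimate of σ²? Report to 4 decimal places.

3.4991

With known mean μ and an Inverse-Gamma(α, β) prior on σ², the Normal likelihood is conjugate: posterior is Inv-Gamma(α + n/2, β + Σ(xᵢ−μ)²/2).
Σ(xᵢ−μ)² = (3.53)² + (-0.79)² + (1.21)² + (-6.74)² + (-0.75)² + (0.15)² + (-1.13)² + (0.45)² + (1.53)² + (0.87)² + (0.01)² + (-0.19)² = 65.1751.
Posterior: Inv-Gamma(7.4 + 12/2, 17.8 + 65.1751/2) = Inv-Gamma(13.40, 50.38755).
Mode = β/(α+1) = 50.38755/14.40 = 3.4991.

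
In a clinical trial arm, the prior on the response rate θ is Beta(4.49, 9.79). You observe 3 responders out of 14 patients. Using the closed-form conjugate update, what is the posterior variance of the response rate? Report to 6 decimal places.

0.006650

The Beta prior is conjugate to a Binomial/Bernoulli likelihood; the update adds successes to α and failures to β.
Posterior: Beta(α+k, β+n−k) = Beta(4.49+3, 9.79+11) = Beta(7.49, 20.79).
Var = αβ/((α+β)²(α+β+1)) = 7.49·20.79/(28.28²·29.28) = 0.006650.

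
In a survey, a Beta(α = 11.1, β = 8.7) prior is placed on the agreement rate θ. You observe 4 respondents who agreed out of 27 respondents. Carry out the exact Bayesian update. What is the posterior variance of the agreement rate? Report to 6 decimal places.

The Beta prior is conjugate to a Binomial/Bernoulli likelihood; the update adds successes to α and failures to β.
Posterior: Beta(α+k, β+n−k) = Beta(11.1+4, 8.7+23) = Beta(15.1, 31.7).
Var = αβ/((α+β)²(α+β+1)) = 15.1·31.7/(46.8²·47.8) = 0.004572.

0.004572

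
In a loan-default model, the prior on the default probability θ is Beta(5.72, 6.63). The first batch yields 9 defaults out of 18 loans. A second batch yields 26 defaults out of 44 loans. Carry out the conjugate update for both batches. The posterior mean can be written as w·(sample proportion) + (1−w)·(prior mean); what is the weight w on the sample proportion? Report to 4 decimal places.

The Beta prior is conjugate to a Binomial/Bernoulli likelihood; the update adds successes to α and failures to β.
Total number of loans: n = 18 + 44 = 62.
Posterior mean = (α₀+k)/(α₀+β₀+n) = [n/(α₀+β₀+n)]·(k/n) + [(α₀+β₀)/(α₀+β₀+n)]·α₀/(α₀+β₀), so only n and the prior enter the weight.
The weight on the data is w = n/(α₀+β₀+n) = 62/(5.72+6.63+62) = 62/74.35 = 0.8339.

0.8339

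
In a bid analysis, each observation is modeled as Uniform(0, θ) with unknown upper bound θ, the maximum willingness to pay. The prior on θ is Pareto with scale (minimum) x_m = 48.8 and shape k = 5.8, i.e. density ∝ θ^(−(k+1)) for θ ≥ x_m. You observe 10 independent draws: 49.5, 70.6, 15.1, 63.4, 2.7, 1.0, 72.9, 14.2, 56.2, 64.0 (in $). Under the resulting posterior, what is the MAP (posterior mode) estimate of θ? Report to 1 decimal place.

A Pareto(scale x_m, shape k) prior on the upper bound θ of Uniform(0, θ) is conjugate: posterior is Pareto(max(x_m, max xᵢ), k + n).
Sample maximum = 72.9; prior scale x_m = 48.8 → posterior scale = max = 72.9.
Posterior shape = 5.8 + 10 = 15.8.
The Pareto density is decreasing on [x_m, ∞), so the mode is x_m = 72.9.

72.9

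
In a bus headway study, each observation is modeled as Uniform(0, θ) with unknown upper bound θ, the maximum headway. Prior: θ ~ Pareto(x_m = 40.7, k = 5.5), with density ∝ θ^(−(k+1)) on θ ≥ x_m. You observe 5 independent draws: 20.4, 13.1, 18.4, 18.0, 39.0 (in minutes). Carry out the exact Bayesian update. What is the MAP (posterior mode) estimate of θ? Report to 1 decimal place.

40.7

A Pareto(scale x_m, shape k) prior on the upper bound θ of Uniform(0, θ) is conjugate: posterior is Pareto(max(x_m, max xᵢ), k + n).
Sample maximum = 39.0; prior scale x_m = 40.7 → posterior scale = max = 40.7.
Posterior shape = 5.5 + 5 = 10.5.
The Pareto density is decreasing on [x_m, ∞), so the mode is x_m = 40.7.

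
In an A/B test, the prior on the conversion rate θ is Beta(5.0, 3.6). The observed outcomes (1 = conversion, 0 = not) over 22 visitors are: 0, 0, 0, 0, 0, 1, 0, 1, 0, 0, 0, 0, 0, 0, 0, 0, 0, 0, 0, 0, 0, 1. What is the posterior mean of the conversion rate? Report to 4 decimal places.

The Beta prior is conjugate to a Binomial/Bernoulli likelihood; the update adds successes to α and failures to β.
Posterior: Beta(α+k, β+n−k) = Beta(5.0+3, 3.6+19) = Beta(8.0, 22.6).
Posterior mean = α/(α+β) = 8.0/30.6 = 0.2614.

0.2614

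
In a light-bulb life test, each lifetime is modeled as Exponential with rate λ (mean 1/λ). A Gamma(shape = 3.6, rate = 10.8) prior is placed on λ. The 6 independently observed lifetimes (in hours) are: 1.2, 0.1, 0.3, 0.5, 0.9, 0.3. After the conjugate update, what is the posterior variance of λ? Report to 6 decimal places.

0.048287

With a Gamma(shape α, rate β) prior on the exponential rate λ, the posterior after n observations with total T = Σxᵢ is Gamma(α+n, β+T).
Sum of observations T = 3.3 hours; n = 6.
Posterior: Gamma(3.6+6, 10.8+3.3) = Gamma(9.6, 14.1).
Var = α/β² = 0.048287.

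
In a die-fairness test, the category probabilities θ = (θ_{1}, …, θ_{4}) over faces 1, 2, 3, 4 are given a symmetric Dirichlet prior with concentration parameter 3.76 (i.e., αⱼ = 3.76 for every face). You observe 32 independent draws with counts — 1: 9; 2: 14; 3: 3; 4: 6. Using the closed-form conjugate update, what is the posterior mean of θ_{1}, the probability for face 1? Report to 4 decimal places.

0.2713

The Dirichlet prior is conjugate to the Multinomial likelihood: each posterior αⱼ = prior αⱼ + observed count nⱼ.
Posterior concentration: (12.76, 17.76, 6.76, 9.76), total = 47.04.
E[θ_{1}|data] = α_{1}/Σα = 12.76/47.04 = 0.2713.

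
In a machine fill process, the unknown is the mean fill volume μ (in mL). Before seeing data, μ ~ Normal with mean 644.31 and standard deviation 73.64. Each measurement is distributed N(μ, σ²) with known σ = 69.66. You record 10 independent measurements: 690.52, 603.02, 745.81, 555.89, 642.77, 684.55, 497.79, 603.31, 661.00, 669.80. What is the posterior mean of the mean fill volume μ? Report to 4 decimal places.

For Normal data with known variance σ², a Normal(μ₀, σ₀²) prior on μ is conjugate. Posterior precision = 1/σ₀² + n/σ²; posterior mean is the precision-weighted average of μ₀ and x̄.
Σxᵢ = 690.52 + 603.02 + 745.81 + 555.89 + 642.77 + 684.55 + 497.79 + 603.31 + 661.00 + 669.80 = 6354.46, so n·x̄ = 6354.46.
σ₀² = 73.64² = 5422.8496, σ² = 69.66² = 4852.5156; σ² + n·σ₀² = 4852.5156 + 10·5422.8496 = 59081.0116.
Posterior mean = (μ₀/σ₀² + n·x̄/σ²)/(1/σ₀² + n/σ²) = (σ²·μ₀ + σ₀²·n·x̄)/(σ² + n·σ₀²) = (4852.5156·644.31 + 5422.8496·6354.46)/59081.0116 = 37585805.195452/59081.0116 = 636.1740.

636.1740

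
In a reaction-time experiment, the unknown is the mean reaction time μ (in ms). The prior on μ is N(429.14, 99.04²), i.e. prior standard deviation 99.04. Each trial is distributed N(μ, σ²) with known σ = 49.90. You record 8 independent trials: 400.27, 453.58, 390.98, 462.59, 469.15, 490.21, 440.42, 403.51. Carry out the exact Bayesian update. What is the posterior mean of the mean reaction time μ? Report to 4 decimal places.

For Normal data with known variance σ², a Normal(μ₀, σ₀²) prior on μ is conjugate. Posterior precision = 1/σ₀² + n/σ²; posterior mean is the precision-weighted average of μ₀ and x̄.
Σxᵢ = 400.27 + 453.58 + 390.98 + 462.59 + 469.15 + 490.21 + 440.42 + 403.51 = 3510.71, so n·x̄ = 3510.71.
σ₀² = 99.04² = 9808.9216, σ² = 49.90² = 2490.01; σ² + n·σ₀² = 2490.01 + 8·9808.9216 = 80961.3828.
Posterior mean = (μ₀/σ₀² + n·x̄/σ²)/(1/σ₀² + n/σ²) = (σ²·μ₀ + σ₀²·n·x̄)/(σ² + n·σ₀²) = (2490.01·429.14 + 9808.9216·3510.71)/80961.3828 = 35504842.041736/80961.3828 = 438.5405.

438.5405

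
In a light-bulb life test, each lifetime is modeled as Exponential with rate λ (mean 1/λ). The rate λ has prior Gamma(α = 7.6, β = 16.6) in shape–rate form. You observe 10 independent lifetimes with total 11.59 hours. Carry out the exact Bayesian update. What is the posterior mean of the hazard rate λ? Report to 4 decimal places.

With a Gamma(shape α, rate β) prior on the exponential rate λ, the posterior after n observations with total T = Σxᵢ is Gamma(α+n, β+T).
Posterior: Gamma(7.6+10, 16.6+11.59) = Gamma(17.6, 28.19).
Posterior mean of λ = α/β = 17.6/28.19 = 0.6243.

0.6243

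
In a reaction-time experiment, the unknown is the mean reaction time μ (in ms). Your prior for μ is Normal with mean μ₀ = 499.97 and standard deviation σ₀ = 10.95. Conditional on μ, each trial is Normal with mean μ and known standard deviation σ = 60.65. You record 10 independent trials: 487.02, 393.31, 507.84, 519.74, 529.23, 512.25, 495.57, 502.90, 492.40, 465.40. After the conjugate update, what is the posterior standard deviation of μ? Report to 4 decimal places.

9.5093

For Normal data with known variance σ², a Normal(μ₀, σ₀²) prior on μ is conjugate. Posterior precision = 1/σ₀² + n/σ²; posterior mean is the precision-weighted average of μ₀ and x̄.
σ₀² = 10.95² = 119.9025, σ² = 60.65² = 3678.4225; σ² + n·σ₀² = 3678.4225 + 10·119.9025 = 4877.4475.
Posterior precision = 1/σ₀² + n/σ² = 1/119.9025 + 10/3678.4225 = (σ² + n·σ₀²)/(σ₀²σ²) = 4877.4475/(119.9025·3678.4225); posterior variance σₙ² = σ₀²σ²/(σ² + n·σ₀²) = 119.9025·3678.4225/4877.4475 = 90.426817.
Posterior SD = √σₙ² = √(119.9025·3678.4225/4877.4475) = 9.5093.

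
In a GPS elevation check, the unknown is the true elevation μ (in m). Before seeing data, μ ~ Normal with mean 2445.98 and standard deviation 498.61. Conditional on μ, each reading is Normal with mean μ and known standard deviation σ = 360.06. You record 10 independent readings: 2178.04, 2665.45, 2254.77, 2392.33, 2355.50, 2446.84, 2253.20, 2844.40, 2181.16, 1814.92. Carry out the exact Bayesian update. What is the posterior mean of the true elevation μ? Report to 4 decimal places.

2343.9800

For Normal data with known variance σ², a Normal(μ₀, σ₀²) prior on μ is conjugate. Posterior precision = 1/σ₀² + n/σ²; posterior mean is the precision-weighted average of μ₀ and x̄.
Σxᵢ = 2178.04 + 2665.45 + 2254.77 + 2392.33 + 2355.50 + 2446.84 + 2253.20 + 2844.40 + 2181.16 + 1814.92 = 23386.61, so n·x̄ = 23386.61.
σ₀² = 498.61² = 248611.9321, σ² = 360.06² = 129643.2036; σ² + n·σ₀² = 129643.2036 + 10·248611.9321 = 2615762.5246.
Posterior mean = (μ₀/σ₀² + n·x̄/σ²)/(1/σ₀² + n/σ²) = (σ²·μ₀ + σ₀²·n·x̄)/(σ² + n·σ₀²) = (129643.2036·2445.98 + 248611.9321·23386.61)/2615762.5246 = 6131294980.510709/2615762.5246 = 2343.9800.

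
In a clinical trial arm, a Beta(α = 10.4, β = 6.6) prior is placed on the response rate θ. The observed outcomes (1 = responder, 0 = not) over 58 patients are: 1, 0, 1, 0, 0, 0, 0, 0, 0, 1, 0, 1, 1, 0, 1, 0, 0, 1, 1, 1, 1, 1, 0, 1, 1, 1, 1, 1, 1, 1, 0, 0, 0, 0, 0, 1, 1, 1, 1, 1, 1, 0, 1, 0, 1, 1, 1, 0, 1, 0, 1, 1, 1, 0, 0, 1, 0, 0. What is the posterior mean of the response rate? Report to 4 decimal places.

0.5787

The Beta prior is conjugate to a Binomial/Bernoulli likelihood; the update adds successes to α and failures to β.
Posterior: Beta(α+k, β+n−k) = Beta(10.4+33, 6.6+25) = Beta(43.4, 31.6).
Posterior mean = α/(α+β) = 43.4/75.0 = 0.5787.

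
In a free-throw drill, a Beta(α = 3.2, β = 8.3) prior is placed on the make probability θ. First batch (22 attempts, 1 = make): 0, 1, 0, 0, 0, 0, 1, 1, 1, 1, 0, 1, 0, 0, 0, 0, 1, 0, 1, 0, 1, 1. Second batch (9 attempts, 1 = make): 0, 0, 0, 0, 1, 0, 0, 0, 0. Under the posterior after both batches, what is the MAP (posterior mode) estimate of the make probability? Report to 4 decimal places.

0.3259

The Beta prior is conjugate to a Binomial/Bernoulli likelihood; the update adds successes to α and failures to β.
After batch 1: Beta(3.2+10, 8.3+12) = Beta(13.2, 20.3).
After batch 2: Beta(13.2+1, 20.3+8) = Beta(14.2, 28.3).
Mode of Beta(a,b) for a,b>1 is (a−1)/(a+b−2) = 13.2/40.5 = 0.3259.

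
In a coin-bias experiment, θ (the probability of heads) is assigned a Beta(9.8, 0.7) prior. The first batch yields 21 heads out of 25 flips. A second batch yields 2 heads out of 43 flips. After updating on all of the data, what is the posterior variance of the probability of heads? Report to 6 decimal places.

0.003060

The Beta prior is conjugate to a Binomial/Bernoulli likelihood; the update adds successes to α and failures to β.
After batch 1: Beta(9.8+21, 0.7+4) = Beta(30.8, 4.7).
After batch 2: Beta(30.8+2, 4.7+41) = Beta(32.8, 45.7).
Var = αβ/((α+β)²(α+β+1)) = 32.8·45.7/(78.5²·79.5) = 0.003060.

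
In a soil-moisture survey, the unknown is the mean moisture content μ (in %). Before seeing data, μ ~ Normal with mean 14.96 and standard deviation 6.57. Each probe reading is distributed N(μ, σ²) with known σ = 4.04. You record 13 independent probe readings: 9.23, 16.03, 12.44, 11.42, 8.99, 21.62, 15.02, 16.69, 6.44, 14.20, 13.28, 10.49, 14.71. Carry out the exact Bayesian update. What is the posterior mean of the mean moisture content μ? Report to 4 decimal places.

For Normal data with known variance σ², a Normal(μ₀, σ₀²) prior on μ is conjugate. Posterior precision = 1/σ₀² + n/σ²; posterior mean is the precision-weighted average of μ₀ and x̄.
Σxᵢ = 9.23 + 16.03 + 12.44 + 11.42 + 8.99 + 21.62 + 15.02 + 16.69 + 6.44 + 14.20 + 13.28 + 10.49 + 14.71 = 170.56, so n·x̄ = 170.56.
σ₀² = 6.57² = 43.1649, σ² = 4.04² = 16.3216; σ² + n·σ₀² = 16.3216 + 13·43.1649 = 577.4653.
Posterior mean = (μ₀/σ₀² + n·x̄/σ²)/(1/σ₀² + n/σ²) = (σ²·μ₀ + σ₀²·n·x̄)/(σ² + n·σ₀²) = (16.3216·14.96 + 43.1649·170.56)/577.4653 = 7606.37648/577.4653 = 13.1720.

13.1720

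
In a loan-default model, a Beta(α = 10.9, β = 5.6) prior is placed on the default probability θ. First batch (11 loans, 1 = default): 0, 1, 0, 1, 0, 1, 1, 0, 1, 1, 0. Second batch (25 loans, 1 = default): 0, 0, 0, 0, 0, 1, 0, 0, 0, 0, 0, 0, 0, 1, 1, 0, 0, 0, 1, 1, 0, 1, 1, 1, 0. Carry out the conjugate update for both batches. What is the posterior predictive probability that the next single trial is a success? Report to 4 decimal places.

0.4743

The Beta prior is conjugate to a Binomial/Bernoulli likelihood; the update adds successes to α and failures to β.
After batch 1: Beta(10.9+6, 5.6+5) = Beta(16.9, 10.6).
After batch 2: Beta(16.9+8, 10.6+17) = Beta(24.9, 27.6).
For a single future Bernoulli trial, P(success | data) = α/(α+β) = 0.4743.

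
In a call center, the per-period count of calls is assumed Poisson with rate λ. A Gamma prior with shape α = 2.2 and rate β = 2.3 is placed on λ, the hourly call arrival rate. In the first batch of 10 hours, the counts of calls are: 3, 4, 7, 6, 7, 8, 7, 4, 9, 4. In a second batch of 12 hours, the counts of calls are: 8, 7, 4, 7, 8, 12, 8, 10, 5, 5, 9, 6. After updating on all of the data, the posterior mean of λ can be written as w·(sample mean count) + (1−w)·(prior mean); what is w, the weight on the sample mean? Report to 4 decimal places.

With a Gamma(shape α, rate β) prior, the Poisson likelihood is conjugate: the posterior is Gamma(α + ΣXᵢ, β + n).
Total number of hours: n = 10 + 12 = 22.
Posterior mean = (α₀+S)/(β₀+n) = [n/(β₀+n)]·(S/n) + [β₀/(β₀+n)]·(α₀/β₀), so only n and β₀ enter the weight.
Weight on data w = n/(β₀+n) = 22/(2.3+22) = 22/24.3 = 0.9053.

0.9053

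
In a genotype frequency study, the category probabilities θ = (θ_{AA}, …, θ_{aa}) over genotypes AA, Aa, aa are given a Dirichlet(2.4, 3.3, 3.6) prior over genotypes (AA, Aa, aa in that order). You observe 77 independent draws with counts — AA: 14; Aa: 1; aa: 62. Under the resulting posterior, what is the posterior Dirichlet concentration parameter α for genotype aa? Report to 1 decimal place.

The Dirichlet prior is conjugate to the Multinomial likelihood: each posterior αⱼ = prior αⱼ + observed count nⱼ.
Posterior concentration: (16.4, 4.3, 65.6), total = 86.3.
α_{aa} = 3.6 + 62 = 65.6.

65.6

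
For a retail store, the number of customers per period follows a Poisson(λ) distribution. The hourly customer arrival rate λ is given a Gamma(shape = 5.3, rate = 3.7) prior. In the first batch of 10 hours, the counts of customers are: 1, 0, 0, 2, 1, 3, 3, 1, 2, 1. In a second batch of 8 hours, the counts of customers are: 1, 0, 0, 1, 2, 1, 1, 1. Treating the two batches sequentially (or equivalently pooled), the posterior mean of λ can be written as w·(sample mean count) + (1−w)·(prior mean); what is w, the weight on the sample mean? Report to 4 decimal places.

0.8295

With a Gamma(shape α, rate β) prior, the Poisson likelihood is conjugate: the posterior is Gamma(α + ΣXᵢ, β + n).
Total number of hours: n = 10 + 8 = 18.
Posterior mean = (α₀+S)/(β₀+n) = [n/(β₀+n)]·(S/n) + [β₀/(β₀+n)]·(α₀/β₀), so only n and β₀ enter the weight.
Weight on data w = n/(β₀+n) = 18/(3.7+18) = 18/21.7 = 0.8295.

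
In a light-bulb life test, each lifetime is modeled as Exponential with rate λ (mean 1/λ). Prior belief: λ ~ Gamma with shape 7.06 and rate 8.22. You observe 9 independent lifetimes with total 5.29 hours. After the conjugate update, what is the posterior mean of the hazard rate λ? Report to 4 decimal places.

1.1887

With a Gamma(shape α, rate β) prior on the exponential rate λ, the posterior after n observations with total T = Σxᵢ is Gamma(α+n, β+T).
Posterior: Gamma(7.06+9, 8.22+5.29) = Gamma(16.06, 13.51).
Posterior mean of λ = α/β = 16.06/13.51 = 1.1887.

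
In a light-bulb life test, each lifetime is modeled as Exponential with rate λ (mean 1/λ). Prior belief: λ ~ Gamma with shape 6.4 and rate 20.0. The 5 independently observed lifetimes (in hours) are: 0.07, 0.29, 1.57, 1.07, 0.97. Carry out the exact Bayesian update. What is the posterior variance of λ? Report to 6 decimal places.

0.019841

With a Gamma(shape α, rate β) prior on the exponential rate λ, the posterior after n observations with total T = Σxᵢ is Gamma(α+n, β+T).
Sum of observations T = 3.97 hours; n = 5.
Posterior: Gamma(6.4+5, 20.0+3.97) = Gamma(11.4, 23.97).
Var = α/β² = 0.019841.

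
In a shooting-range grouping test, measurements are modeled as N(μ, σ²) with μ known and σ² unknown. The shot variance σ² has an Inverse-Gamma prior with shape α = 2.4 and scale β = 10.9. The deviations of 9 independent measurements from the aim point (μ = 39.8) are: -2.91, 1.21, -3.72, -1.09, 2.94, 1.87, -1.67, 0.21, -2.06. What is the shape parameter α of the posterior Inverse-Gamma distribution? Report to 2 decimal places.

6.90

With known mean μ and an Inverse-Gamma(α, β) prior on σ², the Normal likelihood is conjugate: posterior is Inv-Gamma(α + n/2, β + Σ(xᵢ−μ)²/2).
Σ(xᵢ−μ)² = (-2.91)² + (1.21)² + (-3.72)² + (-1.09)² + (2.94)² + (1.87)² + (-1.67)² + (0.21)² + (-2.06)² = 44.1758.
Posterior: Inv-Gamma(2.4 + 9/2, 10.9 + 44.1758/2) = Inv-Gamma(6.90, 32.98790).
Posterior α = 6.90.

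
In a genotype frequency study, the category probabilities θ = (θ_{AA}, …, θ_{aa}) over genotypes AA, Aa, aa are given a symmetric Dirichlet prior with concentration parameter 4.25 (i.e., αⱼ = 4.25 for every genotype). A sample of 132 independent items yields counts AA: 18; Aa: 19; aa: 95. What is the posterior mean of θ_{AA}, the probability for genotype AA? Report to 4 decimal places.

0.1537

The Dirichlet prior is conjugate to the Multinomial likelihood: each posterior αⱼ = prior αⱼ + observed count nⱼ.
Posterior concentration: (22.25, 23.25, 99.25), total = 144.75.
E[θ_{AA}|data] = α_{AA}/Σα = 22.25/144.75 = 0.1537.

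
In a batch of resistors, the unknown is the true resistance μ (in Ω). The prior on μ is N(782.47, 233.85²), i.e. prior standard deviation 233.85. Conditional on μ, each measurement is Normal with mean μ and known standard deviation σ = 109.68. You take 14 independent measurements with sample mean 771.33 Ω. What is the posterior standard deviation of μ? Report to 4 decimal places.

29.0856

For Normal data with known variance σ², a Normal(μ₀, σ₀²) prior on μ is conjugate. Posterior precision = 1/σ₀² + n/σ²; posterior mean is the precision-weighted average of μ₀ and x̄.
σ₀² = 233.85² = 54685.8225, σ² = 109.68² = 12029.7024; σ² + n·σ₀² = 12029.7024 + 14·54685.8225 = 777631.2174.
Posterior precision = 1/σ₀² + n/σ² = 1/54685.8225 + 14/12029.7024 = (σ² + n·σ₀²)/(σ₀²σ²) = 777631.2174/(54685.8225·12029.7024); posterior variance σₙ² = σ₀²σ²/(σ² + n·σ₀²) = 54685.8225·12029.7024/777631.2174 = 845.971915.
Posterior SD = √σₙ² = √(54685.8225·12029.7024/777631.2174) = 29.0856.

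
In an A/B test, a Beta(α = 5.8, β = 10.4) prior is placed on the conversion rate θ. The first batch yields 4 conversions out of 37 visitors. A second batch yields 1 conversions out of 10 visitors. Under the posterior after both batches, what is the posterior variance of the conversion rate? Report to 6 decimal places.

The Beta prior is conjugate to a Binomial/Bernoulli likelihood; the update adds successes to α and failures to β.
After batch 1: Beta(5.8+4, 10.4+33) = Beta(9.8, 43.4).
After batch 2: Beta(9.8+1, 43.4+9) = Beta(10.8, 52.4).
Var = αβ/((α+β)²(α+β+1)) = 10.8·52.4/(63.2²·64.2) = 0.002207.

0.002207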